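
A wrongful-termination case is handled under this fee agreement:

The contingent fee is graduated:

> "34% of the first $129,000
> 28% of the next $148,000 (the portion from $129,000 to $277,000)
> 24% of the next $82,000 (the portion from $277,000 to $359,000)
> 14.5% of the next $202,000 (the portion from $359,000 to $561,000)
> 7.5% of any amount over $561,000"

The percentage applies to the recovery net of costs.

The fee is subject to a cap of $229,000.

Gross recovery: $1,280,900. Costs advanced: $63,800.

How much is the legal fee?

$183,477.50

Fee base (net of costs): $1,280,900 − $63,800 = $1,217,100
First $129,000 at 34% = $43,860.00
Next $148,000 at 28% = $41,440.00
Next $82,000 at 24% = $19,680.00
Next $202,000 at 14.5% = $29,290.00
Remaining $656,100 at 7.5% = $49,207.50
Fee: $43,860.00 + $41,440.00 + $19,680.00 + $29,290.00 + $49,207.50 = $183,477.50
$183,477.50 is under the $229,000 cap.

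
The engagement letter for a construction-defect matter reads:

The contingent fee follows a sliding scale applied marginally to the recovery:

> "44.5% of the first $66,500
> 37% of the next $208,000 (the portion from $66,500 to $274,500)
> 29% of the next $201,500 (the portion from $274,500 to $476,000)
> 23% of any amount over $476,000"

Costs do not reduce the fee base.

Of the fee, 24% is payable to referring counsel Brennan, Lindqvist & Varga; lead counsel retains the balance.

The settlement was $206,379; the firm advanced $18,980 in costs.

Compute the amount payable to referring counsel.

Fee base is the gross recovery, $206,379; costs are reimbursed separately.
First $66,500 at 44.5% = $29,592.50
Remaining $139,879 at 37% = $51,755.23
Fee: $29,592.50 + $51,755.23 = $81,347.73
Referral share: 24% of $81,347.73 = $19,523.46; lead counsel retains $81,347.73 − $19,523.46 = $61,824.27.

$19,523.46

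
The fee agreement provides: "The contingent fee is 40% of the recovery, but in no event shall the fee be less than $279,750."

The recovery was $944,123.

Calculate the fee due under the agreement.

$377,649.20

40% of $944,123 = $377,649.20
That exceeds the $279,750 minimum.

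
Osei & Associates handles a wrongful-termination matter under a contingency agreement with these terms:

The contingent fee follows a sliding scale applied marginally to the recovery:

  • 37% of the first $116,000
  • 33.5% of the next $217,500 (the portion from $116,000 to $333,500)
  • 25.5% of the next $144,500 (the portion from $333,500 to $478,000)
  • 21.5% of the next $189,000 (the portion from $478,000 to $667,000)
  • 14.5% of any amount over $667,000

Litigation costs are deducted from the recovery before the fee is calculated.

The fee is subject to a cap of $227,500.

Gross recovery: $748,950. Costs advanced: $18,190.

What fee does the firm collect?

$202,510.20

Fee base (net of costs): $748,950 − $18,190 = $730,760
First $116,000 at 37% = $42,920.00
Next $217,500 at 33.5% = $72,862.50
Next $144,500 at 25.5% = $36,847.50
Next $189,000 at 21.5% = $40,635.00
Remaining $63,760 at 14.5% = $9,245.20
Fee: $42,920.00 + $72,862.50 + $36,847.50 + $40,635.00 + $9,245.20 = $202,510.20
$202,510.20 is under the $227,500 cap.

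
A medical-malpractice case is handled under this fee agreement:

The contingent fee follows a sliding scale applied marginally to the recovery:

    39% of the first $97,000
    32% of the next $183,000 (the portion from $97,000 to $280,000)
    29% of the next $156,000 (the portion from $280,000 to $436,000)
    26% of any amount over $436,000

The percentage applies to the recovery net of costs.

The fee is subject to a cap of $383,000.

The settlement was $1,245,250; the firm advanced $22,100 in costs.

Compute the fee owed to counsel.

$346,289.00

Fee base (net of costs): $1,245,250 − $22,100 = $1,223,150
First $97,000 at 39% = $37,830.00
Next $183,000 at 32% = $58,560.00
Next $156,000 at 29% = $45,240.00
Remaining $787,150 at 26% = $204,659.00
Fee: $37,830.00 + $58,560.00 + $45,240.00 + $204,659.00 = $346,289.00
$346,289.00 is under the $383,000 cap.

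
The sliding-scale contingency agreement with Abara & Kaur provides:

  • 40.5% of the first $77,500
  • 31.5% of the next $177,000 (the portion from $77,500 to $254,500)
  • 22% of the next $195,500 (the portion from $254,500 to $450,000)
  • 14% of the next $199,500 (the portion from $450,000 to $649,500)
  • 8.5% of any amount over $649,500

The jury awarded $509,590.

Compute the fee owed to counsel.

First $77,500 at 40.5% = $31,387.50
Next $177,000 at 31.5% = $55,755.00
Next $195,500 at 22% = $43,010.00
Remaining $59,590 at 14% = $8,342.60
Fee: $31,387.50 + $55,755.00 + $43,010.00 + $8,342.60 = $138,495.10

$138,495.10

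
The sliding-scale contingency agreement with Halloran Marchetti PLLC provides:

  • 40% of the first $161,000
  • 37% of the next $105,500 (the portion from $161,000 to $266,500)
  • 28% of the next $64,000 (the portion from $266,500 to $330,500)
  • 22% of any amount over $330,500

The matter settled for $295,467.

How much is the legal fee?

First $161,000 at 40% = $64,400.00
Next $105,500 at 37% = $39,035.00
Remaining $28,967 at 28% = $8,110.76
Fee: $64,400.00 + $39,035.00 + $8,110.76 = $111,545.76

$111,545.76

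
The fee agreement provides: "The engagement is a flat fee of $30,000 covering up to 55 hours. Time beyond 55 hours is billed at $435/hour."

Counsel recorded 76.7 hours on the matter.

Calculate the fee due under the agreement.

Flat fee: $30,000.00
Excess hours: 76.7 − 55 = 21.7
Overrun: 21.7 × $435 = $9,439.50
Total: $30,000.00 + $9,439.50 = $39,439.50

$39,439.50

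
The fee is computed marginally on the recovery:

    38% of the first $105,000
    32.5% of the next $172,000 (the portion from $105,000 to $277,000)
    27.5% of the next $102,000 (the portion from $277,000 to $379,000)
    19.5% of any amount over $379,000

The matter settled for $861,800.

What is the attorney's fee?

$217,996.00

First $105,000 at 38% = $39,900.00
Next $172,000 at 32.5% = $55,900.00
Next $102,000 at 27.5% = $28,050.00
Remaining $482,800 at 19.5% = $94,146.00
Fee: $39,900.00 + $55,900.00 + $28,050.00 + $94,146.00 = $217,996.00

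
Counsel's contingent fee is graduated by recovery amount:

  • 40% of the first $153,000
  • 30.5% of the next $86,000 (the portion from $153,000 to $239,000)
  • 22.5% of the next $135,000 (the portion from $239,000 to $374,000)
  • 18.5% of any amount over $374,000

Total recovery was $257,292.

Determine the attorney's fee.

First $153,000 at 40% = $61,200.00
Next $86,000 at 30.5% = $26,230.00
Remaining $18,292 at 22.5% = $4,115.70
Fee: $61,200.00 + $26,230.00 + $4,115.70 = $91,545.70

$91,545.70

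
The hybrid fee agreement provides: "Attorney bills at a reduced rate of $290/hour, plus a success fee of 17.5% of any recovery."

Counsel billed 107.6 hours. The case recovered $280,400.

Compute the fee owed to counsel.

Hourly: 107.6 × $290 = $31,204.00
Success fee: 17.5% of $280,400 = $49,070.00
Total: $31,204.00 + $49,070.00 = $80,274.00

$80,274.00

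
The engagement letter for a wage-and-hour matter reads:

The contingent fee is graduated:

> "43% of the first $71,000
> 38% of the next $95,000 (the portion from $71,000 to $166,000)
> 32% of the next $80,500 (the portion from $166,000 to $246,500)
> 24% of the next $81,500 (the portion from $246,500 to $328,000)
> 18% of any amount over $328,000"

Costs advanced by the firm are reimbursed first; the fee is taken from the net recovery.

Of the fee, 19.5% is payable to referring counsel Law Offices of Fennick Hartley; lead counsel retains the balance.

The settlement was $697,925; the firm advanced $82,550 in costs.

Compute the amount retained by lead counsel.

Fee base (net of costs): $697,925 − $82,550 = $615,375
First $71,000 at 43% = $30,530.00
Next $95,000 at 38% = $36,100.00
Next $80,500 at 32% = $25,760.00
Next $81,500 at 24% = $19,560.00
Remaining $287,375 at 18% = $51,727.50
Fee: $30,530.00 + $36,100.00 + $25,760.00 + $19,560.00 + $51,727.50 = $163,677.50
Referral share: 19.5% of $163,677.50 = $31,917.11; lead counsel retains $163,677.50 − $31,917.11 = $131,760.39.

$131,760.39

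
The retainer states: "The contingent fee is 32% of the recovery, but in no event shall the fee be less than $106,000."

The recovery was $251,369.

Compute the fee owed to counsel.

32% of $251,369 = $80,438.08
That is below the $106,000 minimum, so the minimum applies.

$106,000.00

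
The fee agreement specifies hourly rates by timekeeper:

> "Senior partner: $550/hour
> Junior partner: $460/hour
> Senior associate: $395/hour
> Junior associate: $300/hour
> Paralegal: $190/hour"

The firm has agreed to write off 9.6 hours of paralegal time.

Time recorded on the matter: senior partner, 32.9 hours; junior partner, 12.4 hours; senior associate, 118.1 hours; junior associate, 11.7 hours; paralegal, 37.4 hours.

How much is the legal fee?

Senior partner: 32.9 × $550 = $18,095.00
Junior partner: 12.4 × $460 = $5,704.00
Senior associate: 118.1 × $395 = $46,649.50
Junior associate: 11.7 × $300 = $3,510.00
Paralegal: 37.4 × $190 = $7,106.00
Subtotal: $81,064.50
Write-off: 9.6 × $190 = $1,824.00
Total: $81,064.50 − $1,824.00 = $79,240.50

$79,240.50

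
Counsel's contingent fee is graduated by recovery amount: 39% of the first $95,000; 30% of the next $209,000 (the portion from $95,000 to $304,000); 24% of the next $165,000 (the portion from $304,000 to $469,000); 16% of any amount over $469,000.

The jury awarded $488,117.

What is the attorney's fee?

$142,408.72

First $95,000 at 39% = $37,050.00
Next $209,000 at 30% = $62,700.00
Next $165,000 at 24% = $39,600.00
Remaining $19,117 at 16% = $3,058.72
Fee: $37,050.00 + $62,700.00 + $39,600.00 + $3,058.72 = $142,408.72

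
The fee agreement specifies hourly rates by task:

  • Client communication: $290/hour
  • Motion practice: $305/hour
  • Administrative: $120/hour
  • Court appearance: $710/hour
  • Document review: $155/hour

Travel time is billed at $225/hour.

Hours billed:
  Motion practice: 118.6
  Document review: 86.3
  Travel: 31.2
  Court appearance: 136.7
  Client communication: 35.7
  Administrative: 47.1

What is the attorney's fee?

$169,631.50

Client communication: 35.7 × $290 = $10,353.00
Motion practice: 118.6 × $305 = $36,173.00
Administrative: 47.1 × $120 = $5,652.00
Court appearance: 136.7 × $710 = $97,057.00
Document review: 86.3 × $155 = $13,376.50
Subtotal: $10,353.00 + $36,173.00 + $5,652.00 + $97,057.00 + $13,376.50 = $162,611.50
Travel: 31.2 × $225 = $7,020.00
Total: $162,611.50 + $7,020.00 = $169,631.50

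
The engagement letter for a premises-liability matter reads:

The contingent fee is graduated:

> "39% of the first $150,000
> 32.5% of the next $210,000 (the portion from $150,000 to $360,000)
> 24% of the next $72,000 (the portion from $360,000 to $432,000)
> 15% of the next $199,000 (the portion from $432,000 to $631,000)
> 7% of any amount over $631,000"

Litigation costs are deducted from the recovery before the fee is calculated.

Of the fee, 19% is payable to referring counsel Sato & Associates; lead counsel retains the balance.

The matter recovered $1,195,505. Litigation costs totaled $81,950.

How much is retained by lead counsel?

Fee base (net of costs): $1,195,505 − $81,950 = $1,113,555
First $150,000 at 39% = $58,500.00
Next $210,000 at 32.5% = $68,250.00
Next $72,000 at 24% = $17,280.00
Next $199,000 at 15% = $29,850.00
Remaining $482,555 at 7% = $33,778.85
Fee: $58,500.00 + $68,250.00 + $17,280.00 + $29,850.00 + $33,778.85 = $207,658.85
Referral share: 19% of $207,658.85 = $39,455.18; lead counsel retains $207,658.85 − $39,455.18 = $168,203.67.

$168,203.67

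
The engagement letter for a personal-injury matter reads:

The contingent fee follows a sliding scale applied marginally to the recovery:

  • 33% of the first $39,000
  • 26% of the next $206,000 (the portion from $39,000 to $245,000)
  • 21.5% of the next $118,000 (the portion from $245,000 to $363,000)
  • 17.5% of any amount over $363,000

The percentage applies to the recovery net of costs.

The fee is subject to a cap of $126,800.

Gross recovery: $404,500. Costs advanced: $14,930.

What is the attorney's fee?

Fee base (net of costs): $404,500 − $14,930 = $389,570
First $39,000 at 33% = $12,870.00
Next $206,000 at 26% = $53,560.00
Next $118,000 at 21.5% = $25,370.00
Remaining $26,570 at 17.5% = $4,649.75
Fee: $12,870.00 + $53,560.00 + $25,370.00 + $4,649.75 = $96,449.75
$96,449.75 is under the $126,800 cap.

$96,449.75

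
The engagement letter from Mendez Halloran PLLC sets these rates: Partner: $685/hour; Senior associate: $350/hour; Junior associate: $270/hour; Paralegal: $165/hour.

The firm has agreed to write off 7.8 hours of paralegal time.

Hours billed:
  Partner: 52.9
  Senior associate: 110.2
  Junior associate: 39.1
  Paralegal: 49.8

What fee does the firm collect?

$92,293.50

Partner: 52.9 × $685 = $36,236.50
Senior associate: 110.2 × $350 = $38,570.00
Junior associate: 39.1 × $270 = $10,557.00
Paralegal: 49.8 × $165 = $8,217.00
Subtotal: $93,580.50
Write-off: 7.8 × $165 = $1,287.00
Total: $93,580.50 − $1,287.00 = $92,293.50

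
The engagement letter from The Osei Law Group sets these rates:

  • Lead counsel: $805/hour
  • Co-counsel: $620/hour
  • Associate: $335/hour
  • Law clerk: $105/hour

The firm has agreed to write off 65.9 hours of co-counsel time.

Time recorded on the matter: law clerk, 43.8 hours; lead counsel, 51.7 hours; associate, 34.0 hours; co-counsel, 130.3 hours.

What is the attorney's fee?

Lead counsel: 51.7 × $805 = $41,618.50
Co-counsel: 130.3 × $620 = $80,786.00
Associate: 34.0 × $335 = $11,390.00
Law clerk: 43.8 × $105 = $4,599.00
Subtotal: $138,393.50
Write-off: 65.9 × $620 = $40,858.00
Total: $138,393.50 − $40,858.00 = $97,535.50

$97,535.50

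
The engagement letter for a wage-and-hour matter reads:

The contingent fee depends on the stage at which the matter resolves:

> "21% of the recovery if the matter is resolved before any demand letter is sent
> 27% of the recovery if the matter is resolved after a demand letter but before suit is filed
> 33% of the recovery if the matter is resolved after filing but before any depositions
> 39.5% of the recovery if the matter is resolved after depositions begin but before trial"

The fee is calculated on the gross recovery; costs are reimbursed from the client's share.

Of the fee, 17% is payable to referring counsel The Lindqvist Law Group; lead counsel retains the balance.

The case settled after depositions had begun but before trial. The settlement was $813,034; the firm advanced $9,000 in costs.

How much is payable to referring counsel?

Fee base is the gross recovery, $813,034; costs are reimbursed separately.
The matter settled after depositions had begun but before trial, so the 39.5% rate applies.
$813,034 × 39.5% = $321,148.43
Referral share: 17% of $321,148.43 = $54,595.23; lead counsel retains $321,148.43 − $54,595.23 = $266,553.20.

$54,595.23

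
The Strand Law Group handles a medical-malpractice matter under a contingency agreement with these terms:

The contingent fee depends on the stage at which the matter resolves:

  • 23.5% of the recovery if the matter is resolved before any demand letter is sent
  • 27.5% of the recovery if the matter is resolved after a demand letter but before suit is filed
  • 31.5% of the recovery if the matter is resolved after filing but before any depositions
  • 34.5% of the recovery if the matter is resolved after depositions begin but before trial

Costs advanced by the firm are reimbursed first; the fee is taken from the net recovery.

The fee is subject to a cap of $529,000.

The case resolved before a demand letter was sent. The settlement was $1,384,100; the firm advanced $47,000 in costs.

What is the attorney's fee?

$314,218.50

Fee base (net of costs): $1,384,100 − $47,000 = $1,337,100
The matter resolved before a demand letter was sent, so the 23.5% rate applies.
$1,337,100 × 23.5% = $314,218.50
$314,218.50 is under the $529,000 cap.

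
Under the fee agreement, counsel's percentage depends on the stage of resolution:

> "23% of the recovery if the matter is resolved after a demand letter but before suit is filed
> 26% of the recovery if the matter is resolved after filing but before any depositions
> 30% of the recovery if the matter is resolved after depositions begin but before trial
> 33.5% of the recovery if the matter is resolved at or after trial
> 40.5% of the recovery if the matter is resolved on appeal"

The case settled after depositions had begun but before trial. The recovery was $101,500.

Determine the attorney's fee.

$30,450.00

The matter settled after depositions had begun but before trial, so the 30% rate applies.
$101,500 × 30% = $30,450.00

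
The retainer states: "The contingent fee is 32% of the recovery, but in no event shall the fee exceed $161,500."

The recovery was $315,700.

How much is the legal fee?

$101,024.00

32% of $315,700 = $101,024.00
That is under the $161,500 cap.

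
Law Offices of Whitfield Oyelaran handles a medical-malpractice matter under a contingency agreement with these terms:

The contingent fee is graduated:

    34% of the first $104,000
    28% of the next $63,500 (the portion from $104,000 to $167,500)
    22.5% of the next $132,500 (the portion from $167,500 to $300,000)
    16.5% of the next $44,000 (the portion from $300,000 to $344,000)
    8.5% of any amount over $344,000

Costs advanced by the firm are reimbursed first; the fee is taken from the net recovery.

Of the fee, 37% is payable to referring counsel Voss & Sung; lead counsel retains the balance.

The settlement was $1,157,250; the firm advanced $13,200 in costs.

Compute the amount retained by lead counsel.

Fee base (net of costs): $1,157,250 − $13,200 = $1,144,050
First $104,000 at 34% = $35,360.00
Next $63,500 at 28% = $17,780.00
Next $132,500 at 22.5% = $29,812.50
Next $44,000 at 16.5% = $7,260.00
Remaining $800,050 at 8.5% = $68,004.25
Fee: $35,360.00 + $17,780.00 + $29,812.50 + $7,260.00 + $68,004.25 = $158,216.75
Referral share: 37% of $158,216.75 = $58,540.20; lead counsel retains $158,216.75 − $58,540.20 = $99,676.55.

$99,676.55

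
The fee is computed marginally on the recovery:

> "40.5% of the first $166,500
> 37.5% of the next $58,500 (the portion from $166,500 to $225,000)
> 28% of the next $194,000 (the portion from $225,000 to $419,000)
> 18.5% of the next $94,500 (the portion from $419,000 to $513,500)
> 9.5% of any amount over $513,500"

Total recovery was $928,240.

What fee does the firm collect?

$200,572.80

First $166,500 at 40.5% = $67,432.50
Next $58,500 at 37.5% = $21,937.50
Next $194,000 at 28% = $54,320.00
Next $94,500 at 18.5% = $17,482.50
Remaining $414,740 at 9.5% = $39,400.30
Fee: $67,432.50 + $21,937.50 + $54,320.00 + $17,482.50 + $39,400.30 = $200,572.80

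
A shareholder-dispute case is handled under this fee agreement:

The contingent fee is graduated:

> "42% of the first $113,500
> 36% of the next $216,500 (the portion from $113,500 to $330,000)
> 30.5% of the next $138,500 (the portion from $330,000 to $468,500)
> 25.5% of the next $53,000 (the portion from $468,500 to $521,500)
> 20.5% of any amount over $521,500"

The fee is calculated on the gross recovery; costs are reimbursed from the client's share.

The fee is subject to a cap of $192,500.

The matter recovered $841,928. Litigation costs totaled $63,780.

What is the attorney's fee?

Fee base is the gross recovery, $841,928; costs are reimbursed separately.
First $113,500 at 42% = $47,670.00
Next $216,500 at 36% = $77,940.00
Next $138,500 at 30.5% = $42,242.50
Next $53,000 at 25.5% = $13,515.00
Remaining $320,428 at 20.5% = $65,687.74
Fee: $47,670.00 + $77,940.00 + $42,242.50 + $13,515.00 + $65,687.74 = $247,055.24
$247,055.24 exceeds the $192,500 cap, so the fee is capped at $192,500.00.

$192,500.00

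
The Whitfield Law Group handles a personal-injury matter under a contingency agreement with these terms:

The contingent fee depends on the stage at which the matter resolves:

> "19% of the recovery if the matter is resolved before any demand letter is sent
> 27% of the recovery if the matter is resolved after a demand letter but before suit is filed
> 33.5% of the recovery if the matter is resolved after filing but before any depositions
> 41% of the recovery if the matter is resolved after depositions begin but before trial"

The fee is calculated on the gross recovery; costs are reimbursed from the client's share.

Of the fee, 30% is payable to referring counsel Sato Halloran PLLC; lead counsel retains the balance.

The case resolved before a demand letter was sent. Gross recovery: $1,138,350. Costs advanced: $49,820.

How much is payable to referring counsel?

$64,885.95

Fee base is the gross recovery, $1,138,350; costs are reimbursed separately.
The matter resolved before a demand letter was sent, so the 19% rate applies.
$1,138,350 × 19% = $216,286.50
Referral share: 30% of $216,286.50 = $64,885.95; lead counsel retains $216,286.50 − $64,885.95 = $151,400.55.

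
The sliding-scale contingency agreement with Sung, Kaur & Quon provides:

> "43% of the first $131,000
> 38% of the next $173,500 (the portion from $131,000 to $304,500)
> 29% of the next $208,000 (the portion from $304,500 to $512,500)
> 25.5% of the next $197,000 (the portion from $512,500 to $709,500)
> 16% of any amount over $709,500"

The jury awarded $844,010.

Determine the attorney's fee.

First $131,000 at 43% = $56,330.00
Next $173,500 at 38% = $65,930.00
Next $208,000 at 29% = $60,320.00
Next $197,000 at 25.5% = $50,235.00
Remaining $134,510 at 16% = $21,521.60
Fee: $56,330.00 + $65,930.00 + $60,320.00 + $50,235.00 + $21,521.60 = $254,336.60

$254,336.60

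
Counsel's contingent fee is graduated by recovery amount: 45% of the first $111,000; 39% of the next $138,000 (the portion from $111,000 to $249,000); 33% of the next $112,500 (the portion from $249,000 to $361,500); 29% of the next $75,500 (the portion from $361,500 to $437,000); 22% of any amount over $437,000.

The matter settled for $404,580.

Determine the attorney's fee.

$153,388.20

First $111,000 at 45% = $49,950.00
Next $138,000 at 39% = $53,820.00
Next $112,500 at 33% = $37,125.00
Remaining $43,080 at 29% = $12,493.20
Fee: $49,950.00 + $53,820.00 + $37,125.00 + $12,493.20 = $153,388.20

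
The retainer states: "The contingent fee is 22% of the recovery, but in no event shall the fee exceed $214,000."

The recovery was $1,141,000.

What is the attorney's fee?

$214,000.00

22% of $1,141,000 = $251,020.00
That exceeds the $214,000 cap, so the fee is capped at $214,000.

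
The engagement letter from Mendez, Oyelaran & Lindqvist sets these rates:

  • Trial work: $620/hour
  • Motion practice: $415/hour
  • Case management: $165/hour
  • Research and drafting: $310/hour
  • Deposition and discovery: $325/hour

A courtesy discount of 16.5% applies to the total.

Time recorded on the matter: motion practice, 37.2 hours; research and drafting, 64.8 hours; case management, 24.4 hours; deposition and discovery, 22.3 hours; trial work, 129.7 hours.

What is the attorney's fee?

$106,223.27

Trial work: 129.7 × $620 = $80,414.00
Motion practice: 37.2 × $415 = $15,438.00
Case management: 24.4 × $165 = $4,026.00
Research and drafting: 64.8 × $310 = $20,088.00
Deposition and discovery: 22.3 × $325 = $7,247.50
Subtotal: $127,213.50
Less 16.5% discount: −$20,990.23
Total: $127,213.50 − $20,990.23 = $106,223.27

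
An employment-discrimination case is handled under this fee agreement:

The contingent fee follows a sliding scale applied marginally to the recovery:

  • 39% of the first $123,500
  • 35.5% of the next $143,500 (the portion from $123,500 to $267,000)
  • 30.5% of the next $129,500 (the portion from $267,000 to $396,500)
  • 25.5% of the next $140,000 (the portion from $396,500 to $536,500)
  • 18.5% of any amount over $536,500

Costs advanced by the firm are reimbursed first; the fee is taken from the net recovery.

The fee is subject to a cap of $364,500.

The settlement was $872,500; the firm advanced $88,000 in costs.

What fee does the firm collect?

$220,185.00

Fee base (net of costs): $872,500 − $88,000 = $784,500
First $123,500 at 39% = $48,165.00
Next $143,500 at 35.5% = $50,942.50
Next $129,500 at 30.5% = $39,497.50
Next $140,000 at 25.5% = $35,700.00
Remaining $248,000 at 18.5% = $45,880.00
Fee: $48,165.00 + $50,942.50 + $39,497.50 + $35,700.00 + $45,880.00 = $220,185.00
$220,185.00 is under the $364,500 cap.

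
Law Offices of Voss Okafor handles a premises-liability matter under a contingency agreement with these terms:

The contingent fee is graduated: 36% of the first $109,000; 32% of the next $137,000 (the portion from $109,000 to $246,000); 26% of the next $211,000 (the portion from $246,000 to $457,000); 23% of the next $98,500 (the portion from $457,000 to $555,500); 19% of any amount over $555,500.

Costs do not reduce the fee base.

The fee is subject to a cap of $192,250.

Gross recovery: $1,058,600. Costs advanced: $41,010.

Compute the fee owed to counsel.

Fee base is the gross recovery, $1,058,600; costs are reimbursed separately.
First $109,000 at 36% = $39,240.00
Next $137,000 at 32% = $43,840.00
Next $211,000 at 26% = $54,860.00
Next $98,500 at 23% = $22,655.00
Remaining $503,100 at 19% = $95,589.00
Fee: $39,240.00 + $43,840.00 + $54,860.00 + $22,655.00 + $95,589.00 = $256,184.00
$256,184.00 exceeds the $192,250 cap, so the fee is capped at $192,250.00.

$192,250.00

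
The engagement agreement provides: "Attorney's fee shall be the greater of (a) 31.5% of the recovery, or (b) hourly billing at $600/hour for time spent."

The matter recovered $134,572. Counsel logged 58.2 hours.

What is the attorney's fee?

$42,390.18

(a) 31.5% of $134,572 = $42,390.18
(b) 58.2 × $600 = $34,920.00
The greater is (a): $42,390.18.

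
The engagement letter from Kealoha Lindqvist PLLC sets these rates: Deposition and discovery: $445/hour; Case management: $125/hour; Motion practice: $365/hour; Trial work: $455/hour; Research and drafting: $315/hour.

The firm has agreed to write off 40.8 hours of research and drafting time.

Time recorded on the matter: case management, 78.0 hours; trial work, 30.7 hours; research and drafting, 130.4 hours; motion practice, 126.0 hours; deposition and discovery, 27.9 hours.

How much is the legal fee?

$110,348.00

Deposition and discovery: 27.9 × $445 = $12,415.50
Case management: 78.0 × $125 = $9,750.00
Motion practice: 126.0 × $365 = $45,990.00
Trial work: 30.7 × $455 = $13,968.50
Research and drafting: 130.4 × $315 = $41,076.00
Subtotal: $123,200.00
Write-off: 40.8 × $315 = $12,852.00
Total: $123,200.00 − $12,852.00 = $110,348.00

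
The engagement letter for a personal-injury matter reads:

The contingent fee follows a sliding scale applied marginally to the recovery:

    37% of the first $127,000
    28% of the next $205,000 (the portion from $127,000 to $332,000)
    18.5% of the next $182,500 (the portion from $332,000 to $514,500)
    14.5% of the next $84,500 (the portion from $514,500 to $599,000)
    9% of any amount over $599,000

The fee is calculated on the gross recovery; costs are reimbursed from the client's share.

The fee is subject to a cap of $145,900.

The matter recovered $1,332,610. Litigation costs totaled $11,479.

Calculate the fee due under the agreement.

$145,900.00

Fee base is the gross recovery, $1,332,610; costs are reimbursed separately.
First $127,000 at 37% = $46,990.00
Next $205,000 at 28% = $57,400.00
Next $182,500 at 18.5% = $33,762.50
Next $84,500 at 14.5% = $12,252.50
Remaining $733,610 at 9% = $66,024.90
Fee: $46,990.00 + $57,400.00 + $33,762.50 + $12,252.50 + $66,024.90 = $216,429.90
$216,429.90 exceeds the $145,900 cap, so the fee is capped at $145,900.00.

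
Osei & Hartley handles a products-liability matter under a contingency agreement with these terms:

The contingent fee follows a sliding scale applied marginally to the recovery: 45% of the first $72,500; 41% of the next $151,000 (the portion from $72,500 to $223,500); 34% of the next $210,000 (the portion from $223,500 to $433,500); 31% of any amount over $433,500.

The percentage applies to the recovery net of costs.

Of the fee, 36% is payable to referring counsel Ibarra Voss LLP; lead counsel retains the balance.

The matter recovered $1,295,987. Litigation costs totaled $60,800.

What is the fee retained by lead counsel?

$265,253.10

Fee base (net of costs): $1,295,987 − $60,800 = $1,235,187
First $72,500 at 45% = $32,625.00
Next $151,000 at 41% = $61,910.00
Next $210,000 at 34% = $71,400.00
Remaining $801,687 at 31% = $248,522.97
Fee: $32,625.00 + $61,910.00 + $71,400.00 + $248,522.97 = $414,457.97
Referral share: 36% of $414,457.97 = $149,204.87; lead counsel retains $414,457.97 − $149,204.87 = $265,253.10.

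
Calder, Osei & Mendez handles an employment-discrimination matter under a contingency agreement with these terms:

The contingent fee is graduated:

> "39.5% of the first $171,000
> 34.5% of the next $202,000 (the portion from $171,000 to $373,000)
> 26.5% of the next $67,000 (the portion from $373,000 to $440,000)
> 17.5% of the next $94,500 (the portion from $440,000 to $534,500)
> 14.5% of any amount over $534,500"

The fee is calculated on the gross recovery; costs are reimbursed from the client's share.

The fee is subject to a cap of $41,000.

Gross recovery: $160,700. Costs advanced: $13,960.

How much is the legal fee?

$41,000.00

Fee base is the gross recovery, $160,700; costs are reimbursed separately.
First $160,700 at 39.5% = $63,476.50
$63,476.50 exceeds the $41,000 cap, so the fee is capped at $41,000.00.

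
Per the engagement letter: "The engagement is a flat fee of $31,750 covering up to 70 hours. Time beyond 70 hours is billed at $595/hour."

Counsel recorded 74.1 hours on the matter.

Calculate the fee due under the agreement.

$34,189.50

Flat fee: $31,750.00
Excess hours: 74.1 − 70 = 4.1
Overrun: 4.1 × $595 = $2,439.50
Total: $31,750.00 + $2,439.50 = $34,189.50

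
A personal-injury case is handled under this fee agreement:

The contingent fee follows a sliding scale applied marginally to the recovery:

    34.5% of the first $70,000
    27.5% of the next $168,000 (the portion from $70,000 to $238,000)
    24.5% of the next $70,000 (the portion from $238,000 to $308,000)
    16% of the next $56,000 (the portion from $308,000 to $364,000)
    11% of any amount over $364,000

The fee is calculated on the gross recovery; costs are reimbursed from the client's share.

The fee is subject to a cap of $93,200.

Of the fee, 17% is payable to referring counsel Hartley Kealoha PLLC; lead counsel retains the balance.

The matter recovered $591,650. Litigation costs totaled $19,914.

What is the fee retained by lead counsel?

$77,356.00

Fee base is the gross recovery, $591,650; costs are reimbursed separately.
First $70,000 at 34.5% = $24,150.00
Next $168,000 at 27.5% = $46,200.00
Next $70,000 at 24.5% = $17,150.00
Next $56,000 at 16% = $8,960.00
Remaining $227,650 at 11% = $25,041.50
Fee: $24,150.00 + $46,200.00 + $17,150.00 + $8,960.00 + $25,041.50 = $121,501.50
$121,501.50 exceeds the $93,200 cap, so the fee is capped at $93,200.00.
Referral share: 17% of $93,200.00 = $15,844.00; lead counsel retains $93,200.00 − $15,844.00 = $77,356.00.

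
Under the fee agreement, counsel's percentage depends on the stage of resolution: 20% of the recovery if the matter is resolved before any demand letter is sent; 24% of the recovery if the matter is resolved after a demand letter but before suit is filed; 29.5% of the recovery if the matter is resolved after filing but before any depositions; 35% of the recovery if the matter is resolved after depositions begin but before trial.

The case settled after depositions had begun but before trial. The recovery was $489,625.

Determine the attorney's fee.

$171,368.75

The matter settled after depositions had begun but before trial, so the 35% rate applies.
$489,625 × 35% = $171,368.75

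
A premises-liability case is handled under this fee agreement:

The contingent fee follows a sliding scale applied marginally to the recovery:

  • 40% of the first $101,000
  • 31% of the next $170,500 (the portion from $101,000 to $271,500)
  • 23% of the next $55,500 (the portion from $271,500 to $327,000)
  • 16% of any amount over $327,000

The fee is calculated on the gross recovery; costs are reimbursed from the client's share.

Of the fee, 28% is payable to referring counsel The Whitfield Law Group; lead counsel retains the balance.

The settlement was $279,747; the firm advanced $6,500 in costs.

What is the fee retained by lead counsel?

Fee base is the gross recovery, $279,747; costs are reimbursed separately.
First $101,000 at 40% = $40,400.00
Next $170,500 at 31% = $52,855.00
Remaining $8,247 at 23% = $1,896.81
Fee: $40,400.00 + $52,855.00 + $1,896.81 = $95,151.81
Referral share: 28% of $95,151.81 = $26,642.51; lead counsel retains $95,151.81 − $26,642.51 = $68,509.30.

$68,509.30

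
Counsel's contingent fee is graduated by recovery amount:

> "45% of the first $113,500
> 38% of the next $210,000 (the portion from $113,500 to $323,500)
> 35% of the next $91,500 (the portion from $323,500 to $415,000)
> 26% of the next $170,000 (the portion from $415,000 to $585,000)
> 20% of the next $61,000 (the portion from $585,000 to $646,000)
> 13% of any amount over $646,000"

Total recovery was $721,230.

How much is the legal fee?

$229,079.90

First $113,500 at 45% = $51,075.00
Next $210,000 at 38% = $79,800.00
Next $91,500 at 35% = $32,025.00
Next $170,000 at 26% = $44,200.00
Next $61,000 at 20% = $12,200.00
Remaining $75,230 at 13% = $9,779.90
Fee: $51,075.00 + $79,800.00 + $32,025.00 + $44,200.00 + $12,200.00 + $9,779.90 = $229,079.90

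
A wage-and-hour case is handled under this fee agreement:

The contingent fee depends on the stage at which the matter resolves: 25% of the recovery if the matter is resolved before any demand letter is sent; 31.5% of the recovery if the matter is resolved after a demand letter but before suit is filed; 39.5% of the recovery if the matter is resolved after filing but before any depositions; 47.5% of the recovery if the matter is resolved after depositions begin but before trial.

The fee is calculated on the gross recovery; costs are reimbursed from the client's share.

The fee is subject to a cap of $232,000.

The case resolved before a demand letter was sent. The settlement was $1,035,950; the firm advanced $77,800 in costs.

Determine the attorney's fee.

Fee base is the gross recovery, $1,035,950; costs are reimbursed separately.
The matter resolved before a demand letter was sent, so the 25% rate applies.
$1,035,950 × 25% = $258,987.50
$258,987.50 exceeds the $232,000 cap, so the fee is capped at $232,000.00.

$232,000.00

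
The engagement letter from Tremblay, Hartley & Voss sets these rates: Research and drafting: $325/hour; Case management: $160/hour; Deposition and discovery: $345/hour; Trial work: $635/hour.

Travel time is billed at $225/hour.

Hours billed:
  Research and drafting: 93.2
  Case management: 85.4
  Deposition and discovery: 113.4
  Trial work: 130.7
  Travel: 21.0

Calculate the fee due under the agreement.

$170,796.50

Research and drafting: 93.2 × $325 = $30,290.00
Case management: 85.4 × $160 = $13,664.00
Deposition and discovery: 113.4 × $345 = $39,123.00
Trial work: 130.7 × $635 = $82,994.50
Subtotal: $30,290.00 + $13,664.00 + $39,123.00 + $82,994.50 = $166,071.50
Travel: 21.0 × $225 = $4,725.00
Total: $166,071.50 + $4,725.00 = $170,796.50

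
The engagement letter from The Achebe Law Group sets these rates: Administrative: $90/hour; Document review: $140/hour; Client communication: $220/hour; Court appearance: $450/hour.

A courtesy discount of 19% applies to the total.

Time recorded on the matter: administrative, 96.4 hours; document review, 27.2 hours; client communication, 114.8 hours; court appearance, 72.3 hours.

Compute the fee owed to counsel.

$56,922.75

Administrative: 96.4 × $90 = $8,676.00
Document review: 27.2 × $140 = $3,808.00
Client communication: 114.8 × $220 = $25,256.00
Court appearance: 72.3 × $450 = $32,535.00
Subtotal: $70,275.00
Less 19% discount: −$13,352.25
Total: $70,275.00 − $13,352.25 = $56,922.75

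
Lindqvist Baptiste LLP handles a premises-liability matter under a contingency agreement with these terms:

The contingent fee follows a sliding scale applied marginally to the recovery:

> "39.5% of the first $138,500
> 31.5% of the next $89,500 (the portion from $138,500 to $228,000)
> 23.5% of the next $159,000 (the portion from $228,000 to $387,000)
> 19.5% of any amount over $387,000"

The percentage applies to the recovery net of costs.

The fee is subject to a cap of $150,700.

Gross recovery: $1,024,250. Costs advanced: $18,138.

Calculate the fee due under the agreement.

$150,700.00

Fee base (net of costs): $1,024,250 − $18,138 = $1,006,112
First $138,500 at 39.5% = $54,707.50
Next $89,500 at 31.5% = $28,192.50
Next $159,000 at 23.5% = $37,365.00
Remaining $619,112 at 19.5% = $120,726.84
Fee: $54,707.50 + $28,192.50 + $37,365.00 + $120,726.84 = $240,991.84
$240,991.84 exceeds the $150,700 cap, so the fee is capped at $150,700.00.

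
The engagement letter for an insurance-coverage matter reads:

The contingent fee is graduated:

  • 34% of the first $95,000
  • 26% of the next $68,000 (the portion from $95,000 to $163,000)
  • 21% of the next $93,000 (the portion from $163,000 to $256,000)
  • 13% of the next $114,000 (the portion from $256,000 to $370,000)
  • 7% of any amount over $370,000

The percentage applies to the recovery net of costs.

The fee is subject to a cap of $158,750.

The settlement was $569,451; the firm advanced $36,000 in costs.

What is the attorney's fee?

$95,771.57

Fee base (net of costs): $569,451 − $36,000 = $533,451
First $95,000 at 34% = $32,300.00
Next $68,000 at 26% = $17,680.00
Next $93,000 at 21% = $19,530.00
Next $114,000 at 13% = $14,820.00
Remaining $163,451 at 7% = $11,441.57
Fee: $32,300.00 + $17,680.00 + $19,530.00 + $14,820.00 + $11,441.57 = $95,771.57
$95,771.57 is under the $158,750 cap.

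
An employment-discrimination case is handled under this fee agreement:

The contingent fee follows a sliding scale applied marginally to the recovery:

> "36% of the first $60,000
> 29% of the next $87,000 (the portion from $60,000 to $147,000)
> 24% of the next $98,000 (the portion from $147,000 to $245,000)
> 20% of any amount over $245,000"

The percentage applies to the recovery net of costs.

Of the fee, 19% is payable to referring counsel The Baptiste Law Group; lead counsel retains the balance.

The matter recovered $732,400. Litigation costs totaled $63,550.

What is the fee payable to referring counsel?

Fee base (net of costs): $732,400 − $63,550 = $668,850
First $60,000 at 36% = $21,600.00
Next $87,000 at 29% = $25,230.00
Next $98,000 at 24% = $23,520.00
Remaining $423,850 at 20% = $84,770.00
Fee: $21,600.00 + $25,230.00 + $23,520.00 + $84,770.00 = $155,120.00
Referral share: 19% of $155,120.00 = $29,472.80; lead counsel retains $155,120.00 − $29,472.80 = $125,647.20.

$29,472.80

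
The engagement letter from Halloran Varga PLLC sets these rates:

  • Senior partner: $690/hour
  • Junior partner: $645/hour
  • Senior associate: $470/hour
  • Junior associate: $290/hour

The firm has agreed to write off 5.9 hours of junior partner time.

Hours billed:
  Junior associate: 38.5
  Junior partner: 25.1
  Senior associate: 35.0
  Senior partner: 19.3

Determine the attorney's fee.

$53,316.00

Senior partner: 19.3 × $690 = $13,317.00
Junior partner: 25.1 × $645 = $16,189.50
Senior associate: 35.0 × $470 = $16,450.00
Junior associate: 38.5 × $290 = $11,165.00
Subtotal: $57,121.50
Write-off: 5.9 × $645 = $3,805.50
Total: $57,121.50 − $3,805.50 = $53,316.00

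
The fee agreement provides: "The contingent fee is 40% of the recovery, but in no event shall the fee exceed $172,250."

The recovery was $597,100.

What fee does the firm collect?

$172,250.00

40% of $597,100 = $238,840.00
That exceeds the $172,250 cap, so the fee is capped at $172,250.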